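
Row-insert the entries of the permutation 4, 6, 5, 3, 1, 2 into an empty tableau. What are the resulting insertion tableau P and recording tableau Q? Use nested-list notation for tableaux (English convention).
Insert each entry of the permutation into P by Schensted row insertion, recording in Q the position of each new cell.

Insert 4: appended to row 1. P = [[4]], Q = [[1]].
Insert 6: appended to row 1. P = [[4, 6]], Q = [[1, 2]].
Insert 5: 5 bumps 6 from row 1; 6 starts row 2. P = [[4, 5], [6]], Q = [[1, 2], [3]].
Insert 3: 3 bumps 4 from row 1; 4 bumps 6 from row 2; 6 starts row 3. P = [[3, 5], [4], [6]], Q = [[1, 2], [3], [4]].
Insert 1: 1 bumps 3 from row 1; 3 bumps 4 from row 2; 4 bumps 6 from row 3; 6 starts row 4. P = [[1, 5], [3], [4], [6]], Q = [[1, 2], [3], [4], [5]].
Insert 2: 2 bumps 5 from row 1; 5 appends to row 2. P = [[1, 2], [3, 5], [4], [6]], Q = [[1, 2], [3, 6], [4], [5]].

So P = [[1, 2], [3, 5], [4], [6]], Q = [[1, 2], [3, 6], [4], [5]].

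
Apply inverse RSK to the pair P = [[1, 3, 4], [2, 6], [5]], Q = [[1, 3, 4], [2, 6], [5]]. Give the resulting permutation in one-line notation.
5 2 3 6 1 4

Reverse the RSK construction: for i from n down to 1, find the cell of Q containing i, remove the entry at that cell from P, and reverse-bump it up through P; the value ejected from row 1 is w(i).

Step i=6: Q has 6 at row 2, column 2; remove 6 from row 2 of P and reverse-bump: 6 enters row 1 and ejects 4. So w(6) = 4. P is now [[1, 3, 6], [2], [5]].
Step i=5: Q has 5 at row 3, column 1; remove 5 from row 3 of P and reverse-bump: 5 enters row 2 and ejects 2; 2 enters row 1 and ejects 1. So w(5) = 1. P is now [[2, 3, 6], [5]].
Step i=4: Q has 4 at row 1, column 3; remove that cell from P, ejecting 6. So w(4) = 6. P is now [[2, 3], [5]].
Step i=3: Q has 3 at row 1, column 2; remove that cell from P, ejecting 3. So w(3) = 3. P is now [[2], [5]].
Step i=2: Q has 2 at row 2, column 1; remove 5 from row 2 of P and reverse-bump: 5 enters row 1 and ejects 2. So w(2) = 2. P is now [[5]].
Step i=1: Q has 1 at row 1, column 1; remove that cell from P, ejecting 5. So w(1) = 5. P is now [].

So w = 5 2 3 6 1 4.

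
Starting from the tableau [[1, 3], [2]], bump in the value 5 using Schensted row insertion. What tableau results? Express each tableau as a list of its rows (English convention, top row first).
5 is larger than every entry of row 1, so it is appended to row 1. The new tableau is [[1, 3, 5], [2]].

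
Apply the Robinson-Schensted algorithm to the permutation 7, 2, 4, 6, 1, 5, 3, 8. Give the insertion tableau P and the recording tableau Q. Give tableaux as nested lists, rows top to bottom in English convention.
Insert each entry of the permutation into P by Schensted row insertion, recording in Q the position of each new cell.

After inserting 7: P = [[7]].
After inserting 2: P = [[2], [7]].
After inserting 4: P = [[2, 4], [7]].
After inserting 6: P = [[2, 4, 6], [7]].
After inserting 1: P = [[1, 4, 6], [2], [7]].
After inserting 5: P = [[1, 4, 5], [2, 6], [7]].
After inserting 3: P = [[1, 3, 5], [2, 4], [6], [7]].
After inserting 8: P = [[1, 3, 5, 8], [2, 4], [6], [7]].

So P = [[1, 3, 5, 8], [2, 4], [6], [7]], Q = [[1, 3, 4, 8], [2, 6], [5], [7]].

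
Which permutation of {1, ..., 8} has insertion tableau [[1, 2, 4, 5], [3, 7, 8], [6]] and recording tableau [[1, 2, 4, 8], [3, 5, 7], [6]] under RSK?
Reverse the RSK construction: for i from n down to 1, find the cell of Q containing i, remove the entry at that cell from P, and reverse-bump it up through P; the value ejected from row 1 is w(i).

Step i=8: Q has 8 at row 1, column 4; remove that cell from P, ejecting 5. So w(8) = 5. P is now [[1, 2, 4], [3, 7, 8], [6]].
Step i=7: Q has 7 at row 2, column 3; remove 8 from row 2 of P and reverse-bump: 8 enters row 1 and ejects 4. So w(7) = 4. P is now [[1, 2, 8], [3, 7], [6]].
Step i=6: Q has 6 at row 3, column 1; remove 6 from row 3 of P and reverse-bump: 6 enters row 2 and ejects 3; 3 enters row 1 and ejects 2. So w(6) = 2. P is now [[1, 3, 8], [6, 7]].
Step i=5: Q has 5 at row 2, column 2; remove 7 from row 2 of P and reverse-bump: 7 enters row 1 and ejects 3. So w(5) = 3. P is now [[1, 7, 8], [6]].
Step i=4: Q has 4 at row 1, column 3; remove that cell from P, ejecting 8. So w(4) = 8. P is now [[1, 7], [6]].
Step i=3: Q has 3 at row 2, column 1; remove 6 from row 2 of P and reverse-bump: 6 enters row 1 and ejects 1. So w(3) = 1. P is now [[6, 7]].
Step i=2: Q has 2 at row 1, column 2; remove that cell from P, ejecting 7. So w(2) = 7. P is now [[6]].
Step i=1: Q has 1 at row 1, column 1; remove that cell from P, ejecting 6. So w(1) = 6. P is now [].

So w = 6 7 1 8 3 2 4 5.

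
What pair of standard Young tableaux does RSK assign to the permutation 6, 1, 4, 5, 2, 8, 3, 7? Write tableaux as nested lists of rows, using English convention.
P = [[1, 2, 3, 7], [4, 5, 8], [6]], Q = [[1, 3, 4, 6], [2, 7, 8], [5]]

Insert each entry of the permutation into P by Schensted row insertion, recording in Q the position of each new cell.

Insert 6: appended to row 1. P = [[6]].
Insert 1: 1 bumps 6 from row 1; 6 starts row 2. P = [[1], [6]].
Insert 4: appended to row 1. P = [[1, 4], [6]].
Insert 5: appended to row 1. P = [[1, 4, 5], [6]].
Insert 2: 2 bumps 4 from row 1; 4 bumps 6 from row 2; 6 starts row 3. P = [[1, 2, 5], [4], [6]].
Insert 8: appended to row 1. P = [[1, 2, 5, 8], [4], [6]].
Insert 3: 3 bumps 5 from row 1; 5 appends to row 2. P = [[1, 2, 3, 8], [4, 5], [6]].
Insert 7: 7 bumps 8 from row 1; 8 appends to row 2. P = [[1, 2, 3, 7], [4, 5, 8], [6]].

So P = [[1, 2, 3, 7], [4, 5, 8], [6]], Q = [[1, 3, 4, 6], [2, 7, 8], [5]].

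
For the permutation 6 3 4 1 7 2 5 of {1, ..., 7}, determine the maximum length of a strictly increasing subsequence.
3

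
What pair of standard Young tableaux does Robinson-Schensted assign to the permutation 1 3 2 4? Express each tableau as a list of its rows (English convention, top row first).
Insert each entry of the permutation into P by Schensted row insertion, recording in Q the position of each new cell.

Insert 1: appended to row 1. P = [[1]].
Insert 3: appended to row 1. P = [[1, 3]].
Insert 2: 2 bumps 3 from row 1; 3 starts row 2. P = [[1, 2], [3]].
Insert 4: appended to row 1. P = [[1, 2, 4], [3]].

So P = [[1, 2, 4], [3]], Q = [[1, 2, 4], [3]].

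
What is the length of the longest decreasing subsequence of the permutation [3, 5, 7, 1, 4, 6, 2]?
3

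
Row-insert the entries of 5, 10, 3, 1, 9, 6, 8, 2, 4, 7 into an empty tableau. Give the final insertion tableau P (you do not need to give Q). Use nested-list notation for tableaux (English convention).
Insert 5: appended to row 1. P = [[5]].
Insert 10: appended to row 1. P = [[5, 10]].
Insert 3: 3 bumps 5 from row 1; 5 starts row 2. P = [[3, 10], [5]].
Insert 1: 1 bumps 3 from row 1; 3 bumps 5 from row 2; 5 starts row 3. P = [[1, 10], [3], [5]].
Insert 9: 9 bumps 10 from row 1; 10 appends to row 2. P = [[1, 9], [3, 10], [5]].
Insert 6: 6 bumps 9 from row 1; 9 bumps 10 from row 2; 10 appends to row 3. P = [[1, 6], [3, 9], [5, 10]].
Insert 8: appended to row 1. P = [[1, 6, 8], [3, 9], [5, 10]].
Insert 2: 2 bumps 6 from row 1; 6 bumps 9 from row 2; 9 bumps 10 from row 3; 10 starts row 4. P = [[1, 2, 8], [3, 6], [5, 9], [10]].
Insert 4: 4 bumps 8 from row 1; 8 appends to row 2. P = [[1, 2, 4], [3, 6, 8], [5, 9], [10]].
Insert 7: appended to row 1. P = [[1, 2, 4, 7], [3, 6, 8], [5, 9], [10]].

So P = [[1, 2, 4, 7], [3, 6, 8], [5, 9], [10]].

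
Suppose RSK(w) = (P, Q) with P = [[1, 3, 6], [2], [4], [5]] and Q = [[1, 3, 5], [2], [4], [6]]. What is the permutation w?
5 2 4 3 6 1

Reverse the RSK construction: for i from n down to 1, find the cell of Q containing i, remove the entry at that cell from P, and reverse-bump it up through P; the value ejected from row 1 is w(i).

Step i=6: Q has 6 at row 4, column 1; remove 5 from row 4 of P and reverse-bump: 5 enters row 3 and ejects 4; 4 enters row 2 and ejects 2; 2 enters row 1 and ejects 1. So w(6) = 1. P is now [[2, 3, 6], [4], [5]].
Step i=5: Q has 5 at row 1, column 3; remove that cell from P, ejecting 6. So w(5) = 6. P is now [[2, 3], [4], [5]].
Step i=4: Q has 4 at row 3, column 1; remove 5 from row 3 of P and reverse-bump: 5 enters row 2 and ejects 4; 4 enters row 1 and ejects 3. So w(4) = 3. P is now [[2, 4], [5]].
Step i=3: Q has 3 at row 1, column 2; remove that cell from P, ejecting 4. So w(3) = 4. P is now [[2], [5]].
Step i=2: Q has 2 at row 2, column 1; remove 5 from row 2 of P and reverse-bump: 5 enters row 1 and ejects 2. So w(2) = 2. P is now [[5]].
Step i=1: Q has 1 at row 1, column 1; remove that cell from P, ejecting 5. So w(1) = 5. P is now [].

So w = 5 2 4 3 6 1.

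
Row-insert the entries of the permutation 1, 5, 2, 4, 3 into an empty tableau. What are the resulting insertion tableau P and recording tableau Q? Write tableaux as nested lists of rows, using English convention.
Insert each entry of the permutation into P by Schensted row insertion, recording in Q the position of each new cell.

After inserting 1: P = [[1]].
After inserting 5: P = [[1, 5]].
After inserting 2: P = [[1, 2], [5]].
After inserting 4: P = [[1, 2, 4], [5]].
After inserting 3: P = [[1, 2, 3], [4], [5]].

So P = [[1, 2, 3], [4], [5]], Q = [[1, 2, 4], [3], [5]].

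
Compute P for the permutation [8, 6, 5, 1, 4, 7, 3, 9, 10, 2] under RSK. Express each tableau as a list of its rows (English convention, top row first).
P = [[1, 2, 7, 9, 10], [3], [4], [5], [6], [8]]

Insert 8: appended to row 1. P = [[8]].
Insert 6: 6 bumps 8 from row 1; 8 starts row 2. P = [[6], [8]].
Insert 5: 5 bumps 6 from row 1; 6 bumps 8 from row 2; 8 starts row 3. P = [[5], [6], [8]].
Insert 1: 1 bumps 5 from row 1; 5 bumps 6 from row 2; 6 bumps 8 from row 3; 8 starts row 4. P = [[1], [5], [6], [8]].
Insert 4: appended to row 1. P = [[1, 4], [5], [6], [8]].
Insert 7: appended to row 1. P = [[1, 4, 7], [5], [6], [8]].
Insert 3: 3 bumps 4 from row 1; 4 bumps 5 from row 2; 5 bumps 6 from row 3; 6 bumps 8 from row 4; 8 starts row 5. P = [[1, 3, 7], [4], [5], [6], [8]].
Insert 9: appended to row 1. P = [[1, 3, 7, 9], [4], [5], [6], [8]].
Insert 10: appended to row 1. P = [[1, 3, 7, 9, 10], [4], [5], [6], [8]].
Insert 2: 2 bumps 3 from row 1; 3 bumps 4 from row 2; 4 bumps 5 from row 3; 5 bumps 6 from row 4; 6 bumps 8 from row 5; 8 starts row 6. P = [[1, 2, 7, 9, 10], [3], [4], [5], [6], [8]].

So P = [[1, 2, 7, 9, 10], [3], [4], [5], [6], [8]].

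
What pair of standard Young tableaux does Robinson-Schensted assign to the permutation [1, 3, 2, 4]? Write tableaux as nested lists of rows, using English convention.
Insert each entry of the permutation into P by Schensted row insertion, recording in Q the position of each new cell.

Insert 1: appended to row 1. P = [[1]].
Insert 3: appended to row 1. P = [[1, 3]].
Insert 2: 2 bumps 3 from row 1; 3 starts row 2. P = [[1, 2], [3]].
Insert 4: appended to row 1. P = [[1, 2, 4], [3]].

So P = [[1, 2, 4], [3]], Q = [[1, 2, 4], [3]].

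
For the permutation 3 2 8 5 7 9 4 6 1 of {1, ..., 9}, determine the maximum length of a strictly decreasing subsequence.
4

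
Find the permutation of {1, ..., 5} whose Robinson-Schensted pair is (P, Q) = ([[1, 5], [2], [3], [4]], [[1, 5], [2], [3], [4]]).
Reverse the RSK construction: for i from n down to 1, find the cell of Q containing i, remove the entry at that cell from P, and reverse-bump it up through P; the value ejected from row 1 is w(i).

Step i=5: Q has 5 at row 1, column 2; remove that cell from P, ejecting 5. So w(5) = 5. P is now [[1], [2], [3], [4]].
Step i=4: Q has 4 at row 4, column 1; remove 4 from row 4 of P and reverse-bump: 4 enters row 3 and ejects 3; 3 enters row 2 and ejects 2; 2 enters row 1 and ejects 1. So w(4) = 1. P is now [[2], [3], [4]].
Step i=3: Q has 3 at row 3, column 1; remove 4 from row 3 of P and reverse-bump: 4 enters row 2 and ejects 3; 3 enters row 1 and ejects 2. So w(3) = 2. P is now [[3], [4]].
Step i=2: Q has 2 at row 2, column 1; remove 4 from row 2 of P and reverse-bump: 4 enters row 1 and ejects 3. So w(2) = 3. P is now [[4]].
Step i=1: Q has 1 at row 1, column 1; remove that cell from P, ejecting 4. So w(1) = 4. P is now [].

So w = 4 3 2 1 5.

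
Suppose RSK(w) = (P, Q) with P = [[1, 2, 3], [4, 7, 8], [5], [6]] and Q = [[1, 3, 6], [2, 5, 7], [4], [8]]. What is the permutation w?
Reverse the RSK construction: for i from n down to 1, find the cell of Q containing i, remove the entry at that cell from P, and reverse-bump it up through P; the value ejected from row 1 is w(i).

Step i=8: Q has 8 at row 4, column 1; remove 6 from row 4 of P and reverse-bump: 6 enters row 3 and ejects 5; 5 enters row 2 and ejects 4; 4 enters row 1 and ejects 3. So w(8) = 3. P is now [[1, 2, 4], [5, 7, 8], [6]].
Step i=7: Q has 7 at row 2, column 3; remove 8 from row 2 of P and reverse-bump: 8 enters row 1 and ejects 4. So w(7) = 4. P is now [[1, 2, 8], [5, 7], [6]].
Step i=6: Q has 6 at row 1, column 3; remove that cell from P, ejecting 8. So w(6) = 8. P is now [[1, 2], [5, 7], [6]].
Step i=5: Q has 5 at row 2, column 2; remove 7 from row 2 of P and reverse-bump: 7 enters row 1 and ejects 2. So w(5) = 2. P is now [[1, 7], [5], [6]].
Step i=4: Q has 4 at row 3, column 1; remove 6 from row 3 of P and reverse-bump: 6 enters row 2 and ejects 5; 5 enters row 1 and ejects 1. So w(4) = 1. P is now [[5, 7], [6]].
Step i=3: Q has 3 at row 1, column 2; remove that cell from P, ejecting 7. So w(3) = 7. P is now [[5], [6]].
Step i=2: Q has 2 at row 2, column 1; remove 6 from row 2 of P and reverse-bump: 6 enters row 1 and ejects 5. So w(2) = 5. P is now [[6]].
Step i=1: Q has 1 at row 1, column 1; remove that cell from P, ejecting 6. So w(1) = 6. P is now [].

So w = 6 5 7 1 2 8 4 3.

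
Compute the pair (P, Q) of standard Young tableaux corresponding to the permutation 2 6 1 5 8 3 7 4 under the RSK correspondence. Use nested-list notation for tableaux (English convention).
Insert each entry of the permutation into P by Schensted row insertion, recording in Q the position of each new cell.

Insert 2: appended to row 1. P = [[2]].
Insert 6: appended to row 1. P = [[2, 6]].
Insert 1: 1 bumps 2 from row 1; 2 starts row 2. P = [[1, 6], [2]].
Insert 5: 5 bumps 6 from row 1; 6 appends to row 2. P = [[1, 5], [2, 6]].
Insert 8: appended to row 1. P = [[1, 5, 8], [2, 6]].
Insert 3: 3 bumps 5 from row 1; 5 bumps 6 from row 2; 6 starts row 3. P = [[1, 3, 8], [2, 5], [6]].
Insert 7: 7 bumps 8 from row 1; 8 appends to row 2. P = [[1, 3, 7], [2, 5, 8], [6]].
Insert 4: 4 bumps 7 from row 1; 7 bumps 8 from row 2; 8 appends to row 3. P = [[1, 3, 4], [2, 5, 7], [6, 8]].

So P = [[1, 3, 4], [2, 5, 7], [6, 8]], Q = [[1, 2, 5], [3, 4, 7], [6, 8]].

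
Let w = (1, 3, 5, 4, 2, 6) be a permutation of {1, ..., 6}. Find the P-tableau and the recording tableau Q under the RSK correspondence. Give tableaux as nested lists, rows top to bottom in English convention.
P = [[1, 2, 4, 6], [3], [5]], Q = [[1, 2, 3, 6], [4], [5]]

Insert each entry of the permutation into P by Schensted row insertion, recording in Q the position of each new cell.

Insert 1: appended to row 1. P = [[1]].
Insert 3: appended to row 1. P = [[1, 3]].
Insert 5: appended to row 1. P = [[1, 3, 5]].
Insert 4: 4 bumps 5 from row 1; 5 starts row 2. P = [[1, 3, 4], [5]].
Insert 2: 2 bumps 3 from row 1; 3 bumps 5 from row 2; 5 starts row 3. P = [[1, 2, 4], [3], [5]].
Insert 6: appended to row 1. P = [[1, 2, 4, 6], [3], [5]].

So P = [[1, 2, 4, 6], [3], [5]], Q = [[1, 2, 3, 6], [4], [5]].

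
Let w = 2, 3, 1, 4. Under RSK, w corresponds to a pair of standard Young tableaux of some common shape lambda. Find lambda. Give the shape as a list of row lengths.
[3, 1]

Row-insert each entry into an empty tableau.

After inserting 2: P = [[2]].
After inserting 3: P = [[2, 3]].
After inserting 1: P = [[1, 3], [2]].
After inserting 4: P = [[1, 3, 4], [2]].

The final insertion tableau P = [[1, 3, 4], [2]] has shape [3, 1].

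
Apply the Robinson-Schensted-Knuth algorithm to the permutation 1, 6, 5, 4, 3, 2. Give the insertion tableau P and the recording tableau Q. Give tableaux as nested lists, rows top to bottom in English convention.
P = [[1, 2], [3], [4], [5], [6]], Q = [[1, 2], [3], [4], [5], [6]]

Insert each entry of the permutation into P by Schensted row insertion, recording in Q the position of each new cell.

Insert 1: appended to row 1. P = [[1]].
Insert 6: appended to row 1. P = [[1, 6]].
Insert 5: 5 bumps 6 from row 1; 6 starts row 2. P = [[1, 5], [6]].
Insert 4: 4 bumps 5 from row 1; 5 bumps 6 from row 2; 6 starts row 3. P = [[1, 4], [5], [6]].
Insert 3: 3 bumps 4 from row 1; 4 bumps 5 from row 2; 5 bumps 6 from row 3; 6 starts row 4. P = [[1, 3], [4], [5], [6]].
Insert 2: 2 bumps 3 from row 1; 3 bumps 4 from row 2; 4 bumps 5 from row 3; 5 bumps 6 from row 4; 6 starts row 5. P = [[1, 2], [3], [4], [5], [6]].

So P = [[1, 2], [3], [4], [5], [6]], Q = [[1, 2], [3], [4], [5], [6]].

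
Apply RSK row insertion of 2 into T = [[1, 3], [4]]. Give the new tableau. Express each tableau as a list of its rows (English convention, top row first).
[[1, 2], [3], [4]]

In row 1, 2 replaces 3 (the leftmost entry greater than 2); 3 is bumped to row 2. In row 2, 3 replaces 4 (the leftmost entry greater than 3); 4 is bumped to row 3. 4 starts a new row 3. The new tableau is [[1, 2], [3], [4]].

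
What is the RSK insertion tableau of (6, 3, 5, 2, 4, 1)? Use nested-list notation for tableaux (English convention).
Insert 6: appended to row 1. P = [[6]].
Insert 3: 3 bumps 6 from row 1; 6 starts row 2. P = [[3], [6]].
Insert 5: appended to row 1. P = [[3, 5], [6]].
Insert 2: 2 bumps 3 from row 1; 3 bumps 6 from row 2; 6 starts row 3. P = [[2, 5], [3], [6]].
Insert 4: 4 bumps 5 from row 1; 5 appends to row 2. P = [[2, 4], [3, 5], [6]].
Insert 1: 1 bumps 2 from row 1; 2 bumps 3 from row 2; 3 bumps 6 from row 3; 6 starts row 4. P = [[1, 4], [2, 5], [3], [6]].

So P = [[1, 4], [2, 5], [3], [6]].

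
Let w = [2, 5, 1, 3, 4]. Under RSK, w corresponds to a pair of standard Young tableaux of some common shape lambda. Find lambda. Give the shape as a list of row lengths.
Row-insert each entry into an empty tableau.

After inserting 2: P = [[2]].
After inserting 5: P = [[2, 5]].
After inserting 1: P = [[1, 5], [2]].
After inserting 3: P = [[1, 3], [2, 5]].
After inserting 4: P = [[1, 3, 4], [2, 5]].

The final insertion tableau P = [[1, 3, 4], [2, 5]] has shape [3, 2].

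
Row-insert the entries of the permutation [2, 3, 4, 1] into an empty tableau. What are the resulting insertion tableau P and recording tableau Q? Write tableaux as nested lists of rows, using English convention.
Insert each entry of the permutation into P by Schensted row insertion, recording in Q the position of each new cell.

Insert 2: appended to row 1. P = [[2]].
Insert 3: appended to row 1. P = [[2, 3]].
Insert 4: appended to row 1. P = [[2, 3, 4]].
Insert 1: 1 bumps 2 from row 1; 2 starts row 2. P = [[1, 3, 4], [2]].

So P = [[1, 3, 4], [2]], Q = [[1, 2, 3], [4]].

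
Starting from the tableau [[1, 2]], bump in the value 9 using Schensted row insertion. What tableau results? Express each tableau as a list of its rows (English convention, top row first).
9 is larger than every entry of row 1, so it is appended to row 1. The new tableau is [[1, 2, 9]].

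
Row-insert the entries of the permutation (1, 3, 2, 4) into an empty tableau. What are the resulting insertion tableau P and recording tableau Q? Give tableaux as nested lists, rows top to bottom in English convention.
Insert each entry of the permutation into P by Schensted row insertion, recording in Q the position of each new cell.

Insert 1: appended to row 1. P = [[1]], Q = [[1]].
Insert 3: appended to row 1. P = [[1, 3]], Q = [[1, 2]].
Insert 2: 2 bumps 3 from row 1; 3 starts row 2. P = [[1, 2], [3]], Q = [[1, 2], [3]].
Insert 4: appended to row 1. P = [[1, 2, 4], [3]], Q = [[1, 2, 4], [3]].

So P = [[1, 2, 4], [3]], Q = [[1, 2, 4], [3]].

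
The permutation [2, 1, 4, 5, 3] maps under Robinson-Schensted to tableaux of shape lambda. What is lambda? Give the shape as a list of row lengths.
[3, 2]

Row-insert each entry into an empty tableau.

After inserting 2: P = [[2]].
After inserting 1: P = [[1], [2]].
After inserting 4: P = [[1, 4], [2]].
After inserting 5: P = [[1, 4, 5], [2]].
After inserting 3: P = [[1, 3, 5], [2, 4]].

The final insertion tableau P = [[1, 3, 5], [2, 4]] has shape [3, 2].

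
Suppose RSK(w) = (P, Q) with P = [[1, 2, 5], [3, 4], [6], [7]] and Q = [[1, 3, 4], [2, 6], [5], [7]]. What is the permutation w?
7 3 4 6 1 5 2

Reverse RSK: for i = n, n-1, ..., 1, locate i in Q, remove the corresponding corner cell from P, and reverse-bump its entry up through P; the value ejected from row 1 is w(i).

So w = 7 3 4 6 1 5 2.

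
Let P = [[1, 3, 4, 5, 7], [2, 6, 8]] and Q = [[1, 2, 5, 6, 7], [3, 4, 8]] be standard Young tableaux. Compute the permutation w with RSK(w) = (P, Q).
Reverse the RSK construction: for i from n down to 1, find the cell of Q containing i, remove the entry at that cell from P, and reverse-bump it up through P; the value ejected from row 1 is w(i).

Step i=8: Q has 8 at row 2, column 3; remove 8 from row 2 of P and reverse-bump: 8 enters row 1 and ejects 7. So w(8) = 7. P is now [[1, 3, 4, 5, 8], [2, 6]].
Step i=7: Q has 7 at row 1, column 5; remove that cell from P, ejecting 8. So w(7) = 8. P is now [[1, 3, 4, 5], [2, 6]].
Step i=6: Q has 6 at row 1, column 4; remove that cell from P, ejecting 5. So w(6) = 5. P is now [[1, 3, 4], [2, 6]].
Step i=5: Q has 5 at row 1, column 3; remove that cell from P, ejecting 4. So w(5) = 4. P is now [[1, 3], [2, 6]].
Step i=4: Q has 4 at row 2, column 2; remove 6 from row 2 of P and reverse-bump: 6 enters row 1 and ejects 3. So w(4) = 3. P is now [[1, 6], [2]].
Step i=3: Q has 3 at row 2, column 1; remove 2 from row 2 of P and reverse-bump: 2 enters row 1 and ejects 1. So w(3) = 1. P is now [[2, 6]].
Step i=2: Q has 2 at row 1, column 2; remove that cell from P, ejecting 6. So w(2) = 6. P is now [[2]].
Step i=1: Q has 1 at row 1, column 1; remove that cell from P, ejecting 2. So w(1) = 2. P is now [].

So w = 2 6 1 3 4 5 8 7.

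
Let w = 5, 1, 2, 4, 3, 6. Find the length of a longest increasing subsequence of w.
4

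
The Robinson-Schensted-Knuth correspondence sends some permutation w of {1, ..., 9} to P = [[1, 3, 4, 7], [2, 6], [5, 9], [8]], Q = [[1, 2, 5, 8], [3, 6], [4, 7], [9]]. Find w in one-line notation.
Reverse RSK: for i = n, n-1, ..., 1, locate i in Q, remove the corresponding corner cell from P, and reverse-bump its entry up through P; the value ejected from row 1 is w(i).

So w = 2 8 5 3 9 6 4 7 1.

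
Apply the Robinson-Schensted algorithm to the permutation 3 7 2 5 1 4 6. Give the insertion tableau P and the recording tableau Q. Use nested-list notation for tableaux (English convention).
Insert each entry of the permutation into P by Schensted row insertion, recording in Q the position of each new cell.

Insert 3: appended to row 1. P = [[3]], Q = [[1]].
Insert 7: appended to row 1. P = [[3, 7]], Q = [[1, 2]].
Insert 2: 2 bumps 3 from row 1; 3 starts row 2. P = [[2, 7], [3]], Q = [[1, 2], [3]].
Insert 5: 5 bumps 7 from row 1; 7 appends to row 2. P = [[2, 5], [3, 7]], Q = [[1, 2], [3, 4]].
Insert 1: 1 bumps 2 from row 1; 2 bumps 3 from row 2; 3 starts row 3. P = [[1, 5], [2, 7], [3]], Q = [[1, 2], [3, 4], [5]].
Insert 4: 4 bumps 5 from row 1; 5 bumps 7 from row 2; 7 appends to row 3. P = [[1, 4], [2, 5], [3, 7]], Q = [[1, 2], [3, 4], [5, 6]].
Insert 6: appended to row 1. P = [[1, 4, 6], [2, 5], [3, 7]], Q = [[1, 2, 7], [3, 4], [5, 6]].

So P = [[1, 4, 6], [2, 5], [3, 7]], Q = [[1, 2, 7], [3, 4], [5, 6]].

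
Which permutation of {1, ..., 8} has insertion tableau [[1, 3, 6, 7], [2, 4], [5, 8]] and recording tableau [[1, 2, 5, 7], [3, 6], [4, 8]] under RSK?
2 5 4 1 8 6 7 3

Reverse the RSK construction: for i from n down to 1, find the cell of Q containing i, remove the entry at that cell from P, and reverse-bump it up through P; the value ejected from row 1 is w(i).

Step i=8: Q has 8 at row 3, column 2; remove 8 from row 3 of P and reverse-bump: 8 enters row 2 and ejects 4; 4 enters row 1 and ejects 3. So w(8) = 3. P is now [[1, 4, 6, 7], [2, 8], [5]].
Step i=7: Q has 7 at row 1, column 4; remove that cell from P, ejecting 7. So w(7) = 7. P is now [[1, 4, 6], [2, 8], [5]].
Step i=6: Q has 6 at row 2, column 2; remove 8 from row 2 of P and reverse-bump: 8 enters row 1 and ejects 6. So w(6) = 6. P is now [[1, 4, 8], [2], [5]].
Step i=5: Q has 5 at row 1, column 3; remove that cell from P, ejecting 8. So w(5) = 8. P is now [[1, 4], [2], [5]].
Step i=4: Q has 4 at row 3, column 1; remove 5 from row 3 of P and reverse-bump: 5 enters row 2 and ejects 2; 2 enters row 1 and ejects 1. So w(4) = 1. P is now [[2, 4], [5]].
Step i=3: Q has 3 at row 2, column 1; remove 5 from row 2 of P and reverse-bump: 5 enters row 1 and ejects 4. So w(3) = 4. P is now [[2, 5]].
Step i=2: Q has 2 at row 1, column 2; remove that cell from P, ejecting 5. So w(2) = 5. P is now [[2]].
Step i=1: Q has 1 at row 1, column 1; remove that cell from P, ejecting 2. So w(1) = 2. P is now [].

So w = 2 5 4 1 8 6 7 3.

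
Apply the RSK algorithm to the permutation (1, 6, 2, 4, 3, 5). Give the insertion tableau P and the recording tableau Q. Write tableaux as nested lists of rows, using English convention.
Insert each entry of the permutation into P by Schensted row insertion, recording in Q the position of each new cell.

Insert 1: appended to row 1. P = [[1]].
Insert 6: appended to row 1. P = [[1, 6]].
Insert 2: 2 bumps 6 from row 1; 6 starts row 2. P = [[1, 2], [6]].
Insert 4: appended to row 1. P = [[1, 2, 4], [6]].
Insert 3: 3 bumps 4 from row 1; 4 bumps 6 from row 2; 6 starts row 3. P = [[1, 2, 3], [4], [6]].
Insert 5: appended to row 1. P = [[1, 2, 3, 5], [4], [6]].

So P = [[1, 2, 3, 5], [4], [6]], Q = [[1, 2, 4, 6], [3], [5]].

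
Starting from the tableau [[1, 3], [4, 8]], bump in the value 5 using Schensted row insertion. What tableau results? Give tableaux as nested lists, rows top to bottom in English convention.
5 is larger than every entry of row 1, so it is appended to row 1. The new tableau is [[1, 3, 5], [4, 8]].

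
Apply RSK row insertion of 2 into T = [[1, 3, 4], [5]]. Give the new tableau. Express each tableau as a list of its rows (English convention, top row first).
In row 1, 2 replaces 3 (the leftmost entry greater than 2); 3 is bumped to row 2. In row 2, 3 replaces 5 (the leftmost entry greater than 3); 5 is bumped to row 3. 5 starts a new row 3. The new tableau is [[1, 2, 4], [3], [5]].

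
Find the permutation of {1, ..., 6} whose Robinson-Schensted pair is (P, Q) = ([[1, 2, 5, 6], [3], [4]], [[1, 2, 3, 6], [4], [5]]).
1 4 5 3 2 6

Reverse RSK: for i = n, n-1, ..., 1, locate i in Q, remove the corresponding corner cell from P, and reverse-bump its entry up through P; the value ejected from row 1 is w(i).

So w = 1 4 5 3 2 6.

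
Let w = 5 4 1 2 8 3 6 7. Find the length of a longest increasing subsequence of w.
5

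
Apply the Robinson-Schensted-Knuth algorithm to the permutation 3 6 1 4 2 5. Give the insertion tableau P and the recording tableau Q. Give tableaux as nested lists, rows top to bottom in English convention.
Insert each entry of the permutation into P by Schensted row insertion, recording in Q the position of each new cell.

Insert 3: appended to row 1. P = [[3]].
Insert 6: appended to row 1. P = [[3, 6]].
Insert 1: 1 bumps 3 from row 1; 3 starts row 2. P = [[1, 6], [3]].
Insert 4: 4 bumps 6 from row 1; 6 appends to row 2. P = [[1, 4], [3, 6]].
Insert 2: 2 bumps 4 from row 1; 4 bumps 6 from row 2; 6 starts row 3. P = [[1, 2], [3, 4], [6]].
Insert 5: appended to row 1. P = [[1, 2, 5], [3, 4], [6]].

So P = [[1, 2, 5], [3, 4], [6]], Q = [[1, 2, 6], [3, 4], [5]].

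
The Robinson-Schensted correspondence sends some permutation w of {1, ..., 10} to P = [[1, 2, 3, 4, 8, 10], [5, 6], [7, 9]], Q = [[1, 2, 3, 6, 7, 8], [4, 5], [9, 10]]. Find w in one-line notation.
1 7 9 2 5 6 8 10 3 4

Reverse the RSK construction: for i from n down to 1, find the cell of Q containing i, remove the entry at that cell from P, and reverse-bump it up through P; the value ejected from row 1 is w(i).

Step i=10: Q has 10 at row 3, column 2; remove 9 from row 3 of P and reverse-bump: 9 enters row 2 and ejects 6; 6 enters row 1 and ejects 4. So w(10) = 4. P is now [[1, 2, 3, 6, 8, 10], [5, 9], [7]].
Step i=9: Q has 9 at row 3, column 1; remove 7 from row 3 of P and reverse-bump: 7 enters row 2 and ejects 5; 5 enters row 1 and ejects 3. So w(9) = 3. P is now [[1, 2, 5, 6, 8, 10], [7, 9]].
Step i=8: Q has 8 at row 1, column 6; remove that cell from P, ejecting 10. So w(8) = 10. P is now [[1, 2, 5, 6, 8], [7, 9]].
Step i=7: Q has 7 at row 1, column 5; remove that cell from P, ejecting 8. So w(7) = 8. P is now [[1, 2, 5, 6], [7, 9]].
Step i=6: Q has 6 at row 1, column 4; remove that cell from P, ejecting 6. So w(6) = 6. P is now [[1, 2, 5], [7, 9]].
Step i=5: Q has 5 at row 2, column 2; remove 9 from row 2 of P and reverse-bump: 9 enters row 1 and ejects 5. So w(5) = 5. P is now [[1, 2, 9], [7]].
Step i=4: Q has 4 at row 2, column 1; remove 7 from row 2 of P and reverse-bump: 7 enters row 1 and ejects 2. So w(4) = 2. P is now [[1, 7, 9]].
Step i=3: Q has 3 at row 1, column 3; remove that cell from P, ejecting 9. So w(3) = 9. P is now [[1, 7]].
Step i=2: Q has 2 at row 1, column 2; remove that cell from P, ejecting 7. So w(2) = 7. P is now [[1]].
Step i=1: Q has 1 at row 1, column 1; remove that cell from P, ejecting 1. So w(1) = 1. P is now [].

So w = 1 7 9 2 5 6 8 10 3 4.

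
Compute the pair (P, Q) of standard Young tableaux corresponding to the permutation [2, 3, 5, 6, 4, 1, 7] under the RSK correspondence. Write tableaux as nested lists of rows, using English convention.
Insert each entry of the permutation into P by Schensted row insertion, recording in Q the position of each new cell.

Insert 2: appended to row 1. P = [[2]].
Insert 3: appended to row 1. P = [[2, 3]].
Insert 5: appended to row 1. P = [[2, 3, 5]].
Insert 6: appended to row 1. P = [[2, 3, 5, 6]].
Insert 4: 4 bumps 5 from row 1; 5 starts row 2. P = [[2, 3, 4, 6], [5]].
Insert 1: 1 bumps 2 from row 1; 2 bumps 5 from row 2; 5 starts row 3. P = [[1, 3, 4, 6], [2], [5]].
Insert 7: appended to row 1. P = [[1, 3, 4, 6, 7], [2], [5]].

So P = [[1, 3, 4, 6, 7], [2], [5]], Q = [[1, 2, 3, 4, 7], [5], [6]].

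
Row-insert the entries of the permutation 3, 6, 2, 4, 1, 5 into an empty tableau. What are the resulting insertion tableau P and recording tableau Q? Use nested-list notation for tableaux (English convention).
P = [[1, 4, 5], [2, 6], [3]], Q = [[1, 2, 6], [3, 4], [5]]

Insert each entry of the permutation into P by Schensted row insertion, recording in Q the position of each new cell.

After inserting 3: P = [[3]].
After inserting 6: P = [[3, 6]].
After inserting 2: P = [[2, 6], [3]].
After inserting 4: P = [[2, 4], [3, 6]].
After inserting 1: P = [[1, 4], [2, 6], [3]].
After inserting 5: P = [[1, 4, 5], [2, 6], [3]].

So P = [[1, 4, 5], [2, 6], [3]], Q = [[1, 2, 6], [3, 4], [5]].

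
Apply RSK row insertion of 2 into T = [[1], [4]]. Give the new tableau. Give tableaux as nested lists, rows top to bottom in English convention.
2 is larger than every entry of row 1, so it is appended to row 1. The new tableau is [[1, 2], [4]].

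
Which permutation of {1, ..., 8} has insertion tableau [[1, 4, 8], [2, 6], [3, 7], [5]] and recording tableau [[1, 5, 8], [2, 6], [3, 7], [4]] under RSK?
Reverse the RSK construction: for i from n down to 1, find the cell of Q containing i, remove the entry at that cell from P, and reverse-bump it up through P; the value ejected from row 1 is w(i).

Step i=8: Q has 8 at row 1, column 3; remove that cell from P, ejecting 8. So w(8) = 8. P is now [[1, 4], [2, 6], [3, 7], [5]].
Step i=7: Q has 7 at row 3, column 2; remove 7 from row 3 of P and reverse-bump: 7 enters row 2 and ejects 6; 6 enters row 1 and ejects 4. So w(7) = 4. P is now [[1, 6], [2, 7], [3], [5]].
Step i=6: Q has 6 at row 2, column 2; remove 7 from row 2 of P and reverse-bump: 7 enters row 1 and ejects 6. So w(6) = 6. P is now [[1, 7], [2], [3], [5]].
Step i=5: Q has 5 at row 1, column 2; remove that cell from P, ejecting 7. So w(5) = 7. P is now [[1], [2], [3], [5]].
Step i=4: Q has 4 at row 4, column 1; remove 5 from row 4 of P and reverse-bump: 5 enters row 3 and ejects 3; 3 enters row 2 and ejects 2; 2 enters row 1 and ejects 1. So w(4) = 1. P is now [[2], [3], [5]].
Step i=3: Q has 3 at row 3, column 1; remove 5 from row 3 of P and reverse-bump: 5 enters row 2 and ejects 3; 3 enters row 1 and ejects 2. So w(3) = 2. P is now [[3], [5]].
Step i=2: Q has 2 at row 2, column 1; remove 5 from row 2 of P and reverse-bump: 5 enters row 1 and ejects 3. So w(2) = 3. P is now [[5]].
Step i=1: Q has 1 at row 1, column 1; remove that cell from P, ejecting 5. So w(1) = 5. P is now [].

So w = 5 3 2 1 7 6 4 8.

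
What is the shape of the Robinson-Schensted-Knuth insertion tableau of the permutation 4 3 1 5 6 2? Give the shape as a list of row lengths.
[3, 2, 1]

Row-insert each entry into an empty tableau.

After inserting 4: P = [[4]].
After inserting 3: P = [[3], [4]].
After inserting 1: P = [[1], [3], [4]].
After inserting 5: P = [[1, 5], [3], [4]].
After inserting 6: P = [[1, 5, 6], [3], [4]].
After inserting 2: P = [[1, 2, 6], [3, 5], [4]].

The final insertion tableau P = [[1, 2, 6], [3, 5], [4]] has shape [3, 2, 1].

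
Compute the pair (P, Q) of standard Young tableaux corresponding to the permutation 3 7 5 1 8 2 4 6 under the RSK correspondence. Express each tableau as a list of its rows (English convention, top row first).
P = [[1, 2, 4, 6], [3, 5, 8], [7]], Q = [[1, 2, 5, 8], [3, 6, 7], [4]]

Insert each entry of the permutation into P by Schensted row insertion, recording in Q the position of each new cell.

Insert 3: appended to row 1. P = [[3]].
Insert 7: appended to row 1. P = [[3, 7]].
Insert 5: 5 bumps 7 from row 1; 7 starts row 2. P = [[3, 5], [7]].
Insert 1: 1 bumps 3 from row 1; 3 bumps 7 from row 2; 7 starts row 3. P = [[1, 5], [3], [7]].
Insert 8: appended to row 1. P = [[1, 5, 8], [3], [7]].
Insert 2: 2 bumps 5 from row 1; 5 appends to row 2. P = [[1, 2, 8], [3, 5], [7]].
Insert 4: 4 bumps 8 from row 1; 8 appends to row 2. P = [[1, 2, 4], [3, 5, 8], [7]].
Insert 6: appended to row 1. P = [[1, 2, 4, 6], [3, 5, 8], [7]].

So P = [[1, 2, 4, 6], [3, 5, 8], [7]], Q = [[1, 2, 5, 8], [3, 6, 7], [4]].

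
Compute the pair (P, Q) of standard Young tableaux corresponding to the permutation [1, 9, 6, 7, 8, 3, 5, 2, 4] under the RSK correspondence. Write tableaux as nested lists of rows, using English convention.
P = [[1, 2, 4, 8], [3, 5], [6, 7], [9]], Q = [[1, 2, 4, 5], [3, 7], [6, 9], [8]]

Insert each entry of the permutation into P by Schensted row insertion, recording in Q the position of each new cell.

Insert 1: appended to row 1. P = [[1]], Q = [[1]].
Insert 9: appended to row 1. P = [[1, 9]], Q = [[1, 2]].
Insert 6: 6 bumps 9 from row 1; 9 starts row 2. P = [[1, 6], [9]], Q = [[1, 2], [3]].
Insert 7: appended to row 1. P = [[1, 6, 7], [9]], Q = [[1, 2, 4], [3]].
Insert 8: appended to row 1. P = [[1, 6, 7, 8], [9]], Q = [[1, 2, 4, 5], [3]].
Insert 3: 3 bumps 6 from row 1; 6 bumps 9 from row 2; 9 starts row 3. P = [[1, 3, 7, 8], [6], [9]], Q = [[1, 2, 4, 5], [3], [6]].
Insert 5: 5 bumps 7 from row 1; 7 appends to row 2. P = [[1, 3, 5, 8], [6, 7], [9]], Q = [[1, 2, 4, 5], [3, 7], [6]].
Insert 2: 2 bumps 3 from row 1; 3 bumps 6 from row 2; 6 bumps 9 from row 3; 9 starts row 4. P = [[1, 2, 5, 8], [3, 7], [6], [9]], Q = [[1, 2, 4, 5], [3, 7], [6], [8]].
Insert 4: 4 bumps 5 from row 1; 5 bumps 7 from row 2; 7 appends to row 3. P = [[1, 2, 4, 8], [3, 5], [6, 7], [9]], Q = [[1, 2, 4, 5], [3, 7], [6, 9], [8]].

So P = [[1, 2, 4, 8], [3, 5], [6, 7], [9]], Q = [[1, 2, 4, 5], [3, 7], [6, 9], [8]].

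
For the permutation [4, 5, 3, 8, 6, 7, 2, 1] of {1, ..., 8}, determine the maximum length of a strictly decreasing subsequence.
4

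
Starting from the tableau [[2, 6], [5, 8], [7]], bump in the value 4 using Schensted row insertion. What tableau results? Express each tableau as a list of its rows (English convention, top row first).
[[2, 4], [5, 6], [7, 8]]

In row 1, 4 replaces 6 (the leftmost entry greater than 4); 6 is bumped to row 2. In row 2, 6 replaces 8 (the leftmost entry greater than 6); 8 is bumped to row 3. 8 is appended to row 3. The new tableau is [[2, 4], [5, 6], [7, 8]].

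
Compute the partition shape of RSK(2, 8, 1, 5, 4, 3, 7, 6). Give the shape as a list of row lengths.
[3, 3, 1, 1]

Row-insert each entry into an empty tableau.

After inserting 2: P = [[2]].
After inserting 8: P = [[2, 8]].
After inserting 1: P = [[1, 8], [2]].
After inserting 5: P = [[1, 5], [2, 8]].
After inserting 4: P = [[1, 4], [2, 5], [8]].
After inserting 3: P = [[1, 3], [2, 4], [5], [8]].
After inserting 7: P = [[1, 3, 7], [2, 4], [5], [8]].
After inserting 6: P = [[1, 3, 6], [2, 4, 7], [5], [8]].

The final insertion tableau P = [[1, 3, 6], [2, 4, 7], [5], [8]] has shape [3, 3, 1, 1].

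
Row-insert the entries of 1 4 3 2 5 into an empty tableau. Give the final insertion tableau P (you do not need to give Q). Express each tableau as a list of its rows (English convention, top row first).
P = [[1, 2, 5], [3], [4]]

Insert 1: appended to row 1. P = [[1]].
Insert 4: appended to row 1. P = [[1, 4]].
Insert 3: 3 bumps 4 from row 1; 4 starts row 2. P = [[1, 3], [4]].
Insert 2: 2 bumps 3 from row 1; 3 bumps 4 from row 2; 4 starts row 3. P = [[1, 2], [3], [4]].
Insert 5: appended to row 1. P = [[1, 2, 5], [3], [4]].

So P = [[1, 2, 5], [3], [4]].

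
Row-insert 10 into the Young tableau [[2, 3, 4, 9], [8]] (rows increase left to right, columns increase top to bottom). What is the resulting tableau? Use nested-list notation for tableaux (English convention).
10 is larger than every entry of row 1, so it is appended to row 1. The new tableau is [[2, 3, 4, 9, 10], [8]].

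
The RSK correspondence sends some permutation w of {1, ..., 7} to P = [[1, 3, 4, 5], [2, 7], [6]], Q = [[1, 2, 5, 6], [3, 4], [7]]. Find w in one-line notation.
6 7 2 3 4 5 1

Reverse the RSK construction: for i from n down to 1, find the cell of Q containing i, remove the entry at that cell from P, and reverse-bump it up through P; the value ejected from row 1 is w(i).

Step i=7: Q has 7 at row 3, column 1; remove 6 from row 3 of P and reverse-bump: 6 enters row 2 and ejects 2; 2 enters row 1 and ejects 1. So w(7) = 1. P is now [[2, 3, 4, 5], [6, 7]].
Step i=6: Q has 6 at row 1, column 4; remove that cell from P, ejecting 5. So w(6) = 5. P is now [[2, 3, 4], [6, 7]].
Step i=5: Q has 5 at row 1, column 3; remove that cell from P, ejecting 4. So w(5) = 4. P is now [[2, 3], [6, 7]].
Step i=4: Q has 4 at row 2, column 2; remove 7 from row 2 of P and reverse-bump: 7 enters row 1 and ejects 3. So w(4) = 3. P is now [[2, 7], [6]].
Step i=3: Q has 3 at row 2, column 1; remove 6 from row 2 of P and reverse-bump: 6 enters row 1 and ejects 2. So w(3) = 2. P is now [[6, 7]].
Step i=2: Q has 2 at row 1, column 2; remove that cell from P, ejecting 7. So w(2) = 7. P is now [[6]].
Step i=1: Q has 1 at row 1, column 1; remove that cell from P, ejecting 6. So w(1) = 6. P is now [].

So w = 6 7 2 3 4 5 1.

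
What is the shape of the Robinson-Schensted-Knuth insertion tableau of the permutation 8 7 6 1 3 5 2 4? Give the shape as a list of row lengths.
[3, 2, 1, 1, 1]

Row-insert each entry into an empty tableau.

After inserting 8: P = [[8]].
After inserting 7: P = [[7], [8]].
After inserting 6: P = [[6], [7], [8]].
After inserting 1: P = [[1], [6], [7], [8]].
After inserting 3: P = [[1, 3], [6], [7], [8]].
After inserting 5: P = [[1, 3, 5], [6], [7], [8]].
After inserting 2: P = [[1, 2, 5], [3], [6], [7], [8]].
After inserting 4: P = [[1, 2, 4], [3, 5], [6], [7], [8]].

The final insertion tableau P = [[1, 2, 4], [3, 5], [6], [7], [8]] has shape [3, 2, 1, 1, 1].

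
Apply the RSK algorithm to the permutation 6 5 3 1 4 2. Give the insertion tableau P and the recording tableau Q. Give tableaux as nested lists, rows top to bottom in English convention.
P = [[1, 2], [3, 4], [5], [6]], Q = [[1, 5], [2, 6], [3], [4]]

Insert each entry of the permutation into P by Schensted row insertion, recording in Q the position of each new cell.

Insert 6: appended to row 1. P = [[6]].
Insert 5: 5 bumps 6 from row 1; 6 starts row 2. P = [[5], [6]].
Insert 3: 3 bumps 5 from row 1; 5 bumps 6 from row 2; 6 starts row 3. P = [[3], [5], [6]].
Insert 1: 1 bumps 3 from row 1; 3 bumps 5 from row 2; 5 bumps 6 from row 3; 6 starts row 4. P = [[1], [3], [5], [6]].
Insert 4: appended to row 1. P = [[1, 4], [3], [5], [6]].
Insert 2: 2 bumps 4 from row 1; 4 appends to row 2. P = [[1, 2], [3, 4], [5], [6]].

So P = [[1, 2], [3, 4], [5], [6]], Q = [[1, 5], [2, 6], [3], [4]].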